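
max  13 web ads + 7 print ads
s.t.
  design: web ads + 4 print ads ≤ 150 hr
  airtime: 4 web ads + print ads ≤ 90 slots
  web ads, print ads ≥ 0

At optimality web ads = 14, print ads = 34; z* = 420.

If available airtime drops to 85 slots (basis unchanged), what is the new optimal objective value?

405

Check each constraint at x*: design 150/150 (tight); airtime 90/90 (tight).
The binding rows give the dual system: 1·y_design + 4·y_airtime = 13 and 4·y_design + 1·y_airtime = 7.
This yields shadow prices y_design = 1, y_airtime = 3.
Δz = y_airtime·Δb = 3 × (-5) = -15, so new z* = 420 − 15 = 405.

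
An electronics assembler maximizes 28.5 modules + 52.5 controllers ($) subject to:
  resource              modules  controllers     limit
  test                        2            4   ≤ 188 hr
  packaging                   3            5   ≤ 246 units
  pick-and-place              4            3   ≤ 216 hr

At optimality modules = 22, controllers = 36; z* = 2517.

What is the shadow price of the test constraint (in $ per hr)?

7.5

Check each constraint at x*: test 188/188 (tight); packaging 246/246 (tight); pick-and-place 196/216 (slack 20).
Slack constraints have shadow price 0 (complementary slackness).
Dual feasibility on the basic columns requires 2·y_test + 3·y_packaging = 28.5, 4·y_test + 5·y_packaging = 52.5.
This yields shadow prices y_test = 7.5, y_packaging = 4.5.
Shadow price of test = 7.5.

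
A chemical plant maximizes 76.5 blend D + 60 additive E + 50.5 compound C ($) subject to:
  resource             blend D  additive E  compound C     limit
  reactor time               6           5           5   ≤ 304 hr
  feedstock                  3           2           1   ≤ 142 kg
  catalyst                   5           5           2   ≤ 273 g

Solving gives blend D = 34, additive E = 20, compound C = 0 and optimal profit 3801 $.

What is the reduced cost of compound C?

Check each constraint at x*: reactor time 304/304 (tight); feedstock 142/142 (tight); catalyst 270/273 (slack 3).
Slack constraints have shadow price 0 (complementary slackness).
The binding rows give the dual system: 6·y_reactor time + 3·y_feedstock = 76.5 and 5·y_reactor time + 2·y_feedstock = 60.
This yields shadow prices y_reactor time = 9, y_feedstock = 7.5.
Reduced cost of compound C: c₃ − yᵀa₃ = 50.5 − (9·5 + 7.5·1) = 50.5 − 52.5 = -2.

-2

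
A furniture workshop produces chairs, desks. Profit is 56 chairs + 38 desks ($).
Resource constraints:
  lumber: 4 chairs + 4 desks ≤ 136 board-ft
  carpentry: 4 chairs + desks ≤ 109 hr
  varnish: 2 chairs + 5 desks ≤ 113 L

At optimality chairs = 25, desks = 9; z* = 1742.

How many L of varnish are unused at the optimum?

18

varnish used = 2·25 + 5·9 = 95; slack = 113 − 95 = 18.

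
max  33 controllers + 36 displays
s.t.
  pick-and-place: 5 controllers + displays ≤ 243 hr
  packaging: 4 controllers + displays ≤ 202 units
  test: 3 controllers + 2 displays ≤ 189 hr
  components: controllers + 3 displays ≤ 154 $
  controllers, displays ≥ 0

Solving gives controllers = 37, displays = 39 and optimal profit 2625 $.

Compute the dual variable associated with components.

At the optimum: pick-and-place uses 224 of 243 (slack = 19); packaging uses 187 of 202 (slack = 15); test uses 189 of 189 (binding); components uses 154 of 154 (binding).
By complementary slackness, y = 0 for the non-binding constraints.
Dual feasibility on the basic columns requires 3·y_test + 1·y_components = 33, 2·y_test + 3·y_components = 36.
→ y_test = 9 and y_components = 6.
Shadow price of components = 6.

6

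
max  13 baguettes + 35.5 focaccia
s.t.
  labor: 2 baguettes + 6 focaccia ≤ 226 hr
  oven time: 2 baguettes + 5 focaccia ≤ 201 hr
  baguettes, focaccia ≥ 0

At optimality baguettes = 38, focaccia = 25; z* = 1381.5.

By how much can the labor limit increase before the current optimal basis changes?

Binding constraints: labor, oven time. The basis is B = [[2,6],[2,5]] with det -2.
Per unit increase in labor, x* moves by d = (-2.5, 1).
The basis stays optimal until baguettes reaches 0; allowable increase = 15.2 hr.

15.2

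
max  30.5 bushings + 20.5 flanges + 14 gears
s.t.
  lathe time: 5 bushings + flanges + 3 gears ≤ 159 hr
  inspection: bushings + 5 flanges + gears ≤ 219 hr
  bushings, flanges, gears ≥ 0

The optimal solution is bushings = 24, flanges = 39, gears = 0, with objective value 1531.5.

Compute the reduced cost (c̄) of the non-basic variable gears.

At the optimum: lathe time uses 159 of 159 (binding); inspection uses 219 of 219 (binding).
The binding rows give the dual system: 5·y_lathe time + 1·y_inspection = 30.5 and 1·y_lathe time + 5·y_inspection = 20.5.
Solving: y_lathe time = 5.5, y_inspection = 3.
Reduced cost of gears: c₃ − yᵀa₃ = 14 − (5.5·3 + 3·1) = 14 − 19.5 = -5.5.

-5.5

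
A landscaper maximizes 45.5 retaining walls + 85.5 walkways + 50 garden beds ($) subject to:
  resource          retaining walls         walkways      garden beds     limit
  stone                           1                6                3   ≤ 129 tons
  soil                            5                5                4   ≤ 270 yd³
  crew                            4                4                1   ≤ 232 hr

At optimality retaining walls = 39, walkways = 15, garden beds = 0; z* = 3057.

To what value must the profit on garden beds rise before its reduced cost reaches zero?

54

Check each constraint at x*: stone 129/129 (tight); soil 270/270 (tight); crew 216/232 (slack 16).
Since crew is not tight, its dual is 0.
From A_Bᵀ y = c: 1·y_stone + 5·y_soil = 45.5; 6·y_stone + 5·y_soil = 85.5.
This yields shadow prices y_stone = 8, y_soil = 7.5.
garden beds enters the basis when its profit ≥ yᵀa₃ = 8·3 + 7.5·4 = 54.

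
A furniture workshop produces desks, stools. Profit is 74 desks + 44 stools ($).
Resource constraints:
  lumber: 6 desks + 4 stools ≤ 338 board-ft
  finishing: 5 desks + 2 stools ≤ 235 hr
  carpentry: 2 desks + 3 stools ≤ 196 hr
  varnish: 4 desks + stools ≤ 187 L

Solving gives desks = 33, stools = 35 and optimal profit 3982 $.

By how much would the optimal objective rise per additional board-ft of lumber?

Binding: lumber and finishing. Non-binding: carpentry (25 unused), varnish (20 unused).
Since carpentry, varnish are not tight, their duals are 0.
The binding rows give the dual system: 6·y_lumber + 5·y_finishing = 74 and 4·y_lumber + 2·y_finishing = 44.
→ y_lumber = 9 and y_finishing = 4.
Shadow price of lumber = 9.

9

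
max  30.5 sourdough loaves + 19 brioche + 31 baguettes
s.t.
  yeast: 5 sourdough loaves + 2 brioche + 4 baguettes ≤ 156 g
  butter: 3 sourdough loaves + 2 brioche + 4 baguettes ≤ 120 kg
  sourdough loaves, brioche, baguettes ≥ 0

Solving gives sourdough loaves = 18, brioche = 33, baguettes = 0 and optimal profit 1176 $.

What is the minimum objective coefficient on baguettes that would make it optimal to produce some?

Both yeast and butter are binding at x*.
From A_Bᵀ y = c: 5·y_yeast + 3·y_butter = 30.5; 2·y_yeast + 2·y_butter = 19.
This yields shadow prices y_yeast = 1, y_butter = 8.5.
baguettes enters the basis when its profit ≥ yᵀa₃ = 1·4 + 8.5·4 = 38.

38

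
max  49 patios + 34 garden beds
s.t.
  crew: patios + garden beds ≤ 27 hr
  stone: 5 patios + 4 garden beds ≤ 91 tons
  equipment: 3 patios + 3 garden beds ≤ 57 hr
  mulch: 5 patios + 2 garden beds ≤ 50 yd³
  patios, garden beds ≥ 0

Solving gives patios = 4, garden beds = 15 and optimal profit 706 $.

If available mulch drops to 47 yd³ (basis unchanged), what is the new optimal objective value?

Check each constraint at x*: crew 19/27 (slack 8); stone 80/91 (slack 11); equipment 57/57 (tight); mulch 50/50 (tight).
By complementary slackness, y = 0 for the non-binding constraints.
From A_Bᵀ y = c: 3·y_equipment + 5·y_mulch = 49; 3·y_equipment + 2·y_mulch = 34.
Solving: y_equipment = 8, y_mulch = 5.
Δz = y_mulch·Δb = 5 × (-3) = -15, so new z* = 706 − 15 = 691.

691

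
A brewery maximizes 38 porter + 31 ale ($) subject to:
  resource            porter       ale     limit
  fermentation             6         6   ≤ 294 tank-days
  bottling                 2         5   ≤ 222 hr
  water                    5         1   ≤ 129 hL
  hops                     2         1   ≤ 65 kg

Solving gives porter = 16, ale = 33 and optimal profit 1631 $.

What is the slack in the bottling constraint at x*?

bottling used = 2·16 + 5·33 = 197; slack = 222 − 197 = 25.

25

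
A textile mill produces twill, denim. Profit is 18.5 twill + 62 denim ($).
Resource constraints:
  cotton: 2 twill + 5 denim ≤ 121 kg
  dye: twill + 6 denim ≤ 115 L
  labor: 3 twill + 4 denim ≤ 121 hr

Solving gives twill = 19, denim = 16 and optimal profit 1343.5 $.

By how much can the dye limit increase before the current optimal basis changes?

6

Binding constraints: dye, labor. The basis is B = [[1,6],[3,4]] with det -14.
Per unit increase in dye, x* moves by d = (-0.2857, 0.2143).
The basis stays optimal until cotton becomes binding; allowable increase = 6 L.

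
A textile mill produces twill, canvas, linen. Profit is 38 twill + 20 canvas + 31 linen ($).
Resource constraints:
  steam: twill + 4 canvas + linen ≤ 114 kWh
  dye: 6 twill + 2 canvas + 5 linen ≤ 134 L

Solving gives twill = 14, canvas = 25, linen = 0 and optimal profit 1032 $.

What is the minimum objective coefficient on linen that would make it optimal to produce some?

32

At the optimum: steam uses 114 of 114 (binding); dye uses 134 of 134 (binding).
The binding rows give the dual system: 1·y_steam + 6·y_dye = 38 and 4·y_steam + 2·y_dye = 20.
This yields shadow prices y_steam = 2, y_dye = 6.
linen enters the basis when its profit ≥ yᵀa₃ = 2·1 + 6·5 = 32.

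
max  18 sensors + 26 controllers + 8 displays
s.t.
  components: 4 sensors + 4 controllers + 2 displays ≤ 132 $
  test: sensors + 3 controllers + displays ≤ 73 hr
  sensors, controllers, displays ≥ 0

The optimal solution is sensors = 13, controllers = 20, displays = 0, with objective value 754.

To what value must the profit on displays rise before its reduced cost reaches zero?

At the optimum: components uses 132 of 132 (binding); test uses 73 of 73 (binding).
From A_Bᵀ y = c: 4·y_components + 1·y_test = 18; 4·y_components + 3·y_test = 26.
Solving: y_components = 3.5, y_test = 4.
displays enters the basis when its profit ≥ yᵀa₃ = 3.5·2 + 4·1 = 11.

11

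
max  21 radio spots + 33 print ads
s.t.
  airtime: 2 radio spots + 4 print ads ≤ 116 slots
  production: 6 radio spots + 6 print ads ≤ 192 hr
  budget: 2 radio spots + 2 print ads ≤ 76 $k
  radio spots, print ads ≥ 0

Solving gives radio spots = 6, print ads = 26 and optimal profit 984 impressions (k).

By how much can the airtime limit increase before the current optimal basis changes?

Binding constraints: airtime, production. The basis is B = [[2,4],[6,6]] with det -12.
Per unit increase in airtime, x* moves by d = (-0.5, 0.5).
The basis stays optimal until radio spots reaches 0; allowable increase = 12 slots.

12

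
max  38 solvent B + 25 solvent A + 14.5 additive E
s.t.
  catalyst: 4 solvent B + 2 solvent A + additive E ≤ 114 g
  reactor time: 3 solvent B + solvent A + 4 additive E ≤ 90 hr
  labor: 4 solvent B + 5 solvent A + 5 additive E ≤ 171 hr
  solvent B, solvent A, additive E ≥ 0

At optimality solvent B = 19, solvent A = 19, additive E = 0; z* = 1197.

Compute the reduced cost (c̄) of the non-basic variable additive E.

Check each constraint at x*: catalyst 114/114 (tight); reactor time 76/90 (slack 14); labor 171/171 (tight).
Since reactor time is not tight, its dual is 0.
Dual feasibility on the basic columns requires 4·y_catalyst + 4·y_labor = 38, 2·y_catalyst + 5·y_labor = 25.
This yields shadow prices y_catalyst = 7.5, y_labor = 2.
Reduced cost of additive E: c₃ − yᵀa₃ = 14.5 − (7.5·1 + 2·5) = 14.5 − 17.5 = -3.

-3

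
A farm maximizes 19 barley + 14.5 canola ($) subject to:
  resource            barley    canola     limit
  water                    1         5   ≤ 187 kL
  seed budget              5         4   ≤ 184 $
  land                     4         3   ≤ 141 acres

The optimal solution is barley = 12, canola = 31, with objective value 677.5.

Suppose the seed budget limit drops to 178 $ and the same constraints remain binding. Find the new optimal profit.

Binding: seed budget and land. Non-binding: water (20 unused).
Since water is not tight, its dual is 0.
Dual feasibility on the basic columns requires 5·y_seed budget + 4·y_land = 19, 4·y_seed budget + 3·y_land = 14.5.
Solving: y_seed budget = 1, y_land = 3.5.
Δz = y_seed budget·Δb = 1 × (-6) = -6, so new z* = 677.5 − 6 = 671.5.

671.5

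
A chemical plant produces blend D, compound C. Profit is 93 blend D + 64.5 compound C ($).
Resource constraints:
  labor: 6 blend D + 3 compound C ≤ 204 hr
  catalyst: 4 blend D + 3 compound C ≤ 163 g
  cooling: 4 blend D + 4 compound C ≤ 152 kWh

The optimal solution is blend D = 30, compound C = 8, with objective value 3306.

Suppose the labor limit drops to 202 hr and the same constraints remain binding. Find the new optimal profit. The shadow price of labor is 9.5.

Δb = -2, so new z* = 3306 + (9.5)·(-2) = 3306 − 19 = 3287.

3287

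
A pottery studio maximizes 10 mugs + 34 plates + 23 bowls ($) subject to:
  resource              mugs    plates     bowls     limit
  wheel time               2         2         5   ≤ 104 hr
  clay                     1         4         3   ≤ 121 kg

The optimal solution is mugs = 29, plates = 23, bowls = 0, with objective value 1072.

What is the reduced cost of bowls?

Both wheel time and clay are binding at x*.
The binding rows give the dual system: 2·y_wheel time + 1·y_clay = 10 and 2·y_wheel time + 4·y_clay = 34.
→ y_wheel time = 1 and y_clay = 8.
Reduced cost of bowls: c₃ − yᵀa₃ = 23 − (1·5 + 8·3) = 23 − 29 = -6.

-6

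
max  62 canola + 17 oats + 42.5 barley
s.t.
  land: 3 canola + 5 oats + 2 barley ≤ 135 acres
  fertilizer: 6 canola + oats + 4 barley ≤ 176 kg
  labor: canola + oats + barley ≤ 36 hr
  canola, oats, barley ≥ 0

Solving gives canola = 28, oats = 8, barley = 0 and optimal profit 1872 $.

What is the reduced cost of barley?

Check each constraint at x*: land 124/135 (slack 11); fertilizer 176/176 (tight); labor 36/36 (tight).
By complementary slackness, y = 0 for the non-binding constraint.
Dual feasibility on the basic columns requires 6·y_fertilizer + 1·y_labor = 62, 1·y_fertilizer + 1·y_labor = 17.
→ y_fertilizer = 9 and y_labor = 8.
Reduced cost of barley: c₃ − yᵀa₃ = 42.5 − (9·4 + 8·1) = 42.5 − 44 = -1.5.

-1.5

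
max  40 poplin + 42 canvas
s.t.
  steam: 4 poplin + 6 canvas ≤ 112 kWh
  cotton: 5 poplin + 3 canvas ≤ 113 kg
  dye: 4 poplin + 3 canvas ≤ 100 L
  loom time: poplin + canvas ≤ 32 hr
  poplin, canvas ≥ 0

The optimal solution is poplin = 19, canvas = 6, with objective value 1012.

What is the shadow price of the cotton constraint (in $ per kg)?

Check each constraint at x*: steam 112/112 (tight); cotton 113/113 (tight); dye 94/100 (slack 6); loom time 25/32 (slack 7).
Slack constraints have shadow price 0 (complementary slackness).
The binding rows give the dual system: 4·y_steam + 5·y_cotton = 40 and 6·y_steam + 3·y_cotton = 42.
This yields shadow prices y_steam = 5, y_cotton = 4.
Shadow price of cotton = 4.

4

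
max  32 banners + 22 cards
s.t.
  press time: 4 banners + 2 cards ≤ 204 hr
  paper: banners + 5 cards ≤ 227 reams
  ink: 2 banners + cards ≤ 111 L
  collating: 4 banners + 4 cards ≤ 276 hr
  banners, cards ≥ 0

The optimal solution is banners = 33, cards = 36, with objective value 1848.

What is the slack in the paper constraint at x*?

paper used = 1·33 + 5·36 = 213; slack = 227 − 213 = 14.

14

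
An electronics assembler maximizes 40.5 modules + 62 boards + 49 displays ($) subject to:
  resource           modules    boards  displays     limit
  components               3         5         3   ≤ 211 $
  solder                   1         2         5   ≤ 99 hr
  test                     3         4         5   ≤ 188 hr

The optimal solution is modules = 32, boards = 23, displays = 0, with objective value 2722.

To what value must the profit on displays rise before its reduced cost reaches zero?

51.5

At the optimum: components uses 211 of 211 (binding); solder uses 78 of 99 (slack = 21); test uses 188 of 188 (binding).
Slack constraints have shadow price 0 (complementary slackness).
From A_Bᵀ y = c: 3·y_components + 3·y_test = 40.5; 5·y_components + 4·y_test = 62.
→ y_components = 8 and y_test = 5.5.
displays enters the basis when its profit ≥ yᵀa₃ = 8·3 + 5.5·5 = 51.5.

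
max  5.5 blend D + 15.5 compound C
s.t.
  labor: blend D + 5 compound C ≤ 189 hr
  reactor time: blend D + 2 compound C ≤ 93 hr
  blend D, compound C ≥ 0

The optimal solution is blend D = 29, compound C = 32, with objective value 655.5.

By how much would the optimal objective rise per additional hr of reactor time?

Both labor and reactor time are binding at x*.
The binding rows give the dual system: 1·y_labor + 1·y_reactor time = 5.5 and 5·y_labor + 2·y_reactor time = 15.5.
→ y_labor = 1.5 and y_reactor time = 4.
Shadow price of reactor time = 4.

4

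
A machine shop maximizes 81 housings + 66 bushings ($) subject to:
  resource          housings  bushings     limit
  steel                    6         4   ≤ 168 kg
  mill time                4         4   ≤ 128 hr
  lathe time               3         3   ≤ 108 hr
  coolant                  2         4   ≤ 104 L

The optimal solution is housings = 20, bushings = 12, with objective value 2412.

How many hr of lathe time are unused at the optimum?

12

lathe time used = 3·20 + 3·12 = 96; slack = 108 − 96 = 12.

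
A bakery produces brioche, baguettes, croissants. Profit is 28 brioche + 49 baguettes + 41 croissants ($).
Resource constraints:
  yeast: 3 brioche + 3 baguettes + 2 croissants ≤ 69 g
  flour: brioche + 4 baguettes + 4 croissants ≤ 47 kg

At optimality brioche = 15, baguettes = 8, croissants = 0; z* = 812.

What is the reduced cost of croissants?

Check each constraint at x*: yeast 69/69 (tight); flour 47/47 (tight).
The binding rows give the dual system: 3·y_yeast + 1·y_flour = 28 and 3·y_yeast + 4·y_flour = 49.
→ y_yeast = 7 and y_flour = 7.
Reduced cost of croissants: c₃ − yᵀa₃ = 41 − (7·2 + 7·4) = 41 − 42 = -1.

-1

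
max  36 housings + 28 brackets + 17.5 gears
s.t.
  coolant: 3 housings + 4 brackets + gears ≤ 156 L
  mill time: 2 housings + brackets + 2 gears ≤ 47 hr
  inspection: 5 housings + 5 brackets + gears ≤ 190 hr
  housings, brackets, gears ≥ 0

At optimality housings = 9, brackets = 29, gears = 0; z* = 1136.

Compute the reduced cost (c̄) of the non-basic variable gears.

-2.5

Binding: mill time and inspection. Non-binding: coolant (13 unused).
By complementary slackness, y = 0 for the non-binding constraint.
The binding rows give the dual system: 2·y_mill time + 5·y_inspection = 36 and 1·y_mill time + 5·y_inspection = 28.
Solving: y_mill time = 8, y_inspection = 4.
Reduced cost of gears: c₃ − yᵀa₃ = 17.5 − (8·2 + 4·1) = 17.5 − 20 = -2.5.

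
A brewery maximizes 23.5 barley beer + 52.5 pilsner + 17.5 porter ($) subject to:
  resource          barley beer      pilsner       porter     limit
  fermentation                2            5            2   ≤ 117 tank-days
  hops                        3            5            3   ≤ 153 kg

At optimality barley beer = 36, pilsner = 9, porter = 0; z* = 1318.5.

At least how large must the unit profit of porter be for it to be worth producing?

23.5

At the optimum: fermentation uses 117 of 117 (binding); hops uses 153 of 153 (binding).
From A_Bᵀ y = c: 2·y_fermentation + 3·y_hops = 23.5; 5·y_fermentation + 5·y_hops = 52.5.
→ y_fermentation = 8 and y_hops = 2.5.
porter enters the basis when its profit ≥ yᵀa₃ = 8·2 + 2.5·3 = 23.5.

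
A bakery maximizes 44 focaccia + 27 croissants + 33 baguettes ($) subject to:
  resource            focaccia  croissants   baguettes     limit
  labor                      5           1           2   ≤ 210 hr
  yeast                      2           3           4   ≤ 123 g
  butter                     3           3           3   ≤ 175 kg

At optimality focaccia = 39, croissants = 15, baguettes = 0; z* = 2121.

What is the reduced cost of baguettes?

At the optimum: labor uses 210 of 210 (binding); yeast uses 123 of 123 (binding); butter uses 162 of 175 (slack = 13).
Slack constraints have shadow price 0 (complementary slackness).
Dual feasibility on the basic columns requires 5·y_labor + 2·y_yeast = 44, 1·y_labor + 3·y_yeast = 27.
This yields shadow prices y_labor = 6, y_yeast = 7.
Reduced cost of baguettes: c₃ − yᵀa₃ = 33 − (6·2 + 7·4) = 33 − 40 = -7.

-7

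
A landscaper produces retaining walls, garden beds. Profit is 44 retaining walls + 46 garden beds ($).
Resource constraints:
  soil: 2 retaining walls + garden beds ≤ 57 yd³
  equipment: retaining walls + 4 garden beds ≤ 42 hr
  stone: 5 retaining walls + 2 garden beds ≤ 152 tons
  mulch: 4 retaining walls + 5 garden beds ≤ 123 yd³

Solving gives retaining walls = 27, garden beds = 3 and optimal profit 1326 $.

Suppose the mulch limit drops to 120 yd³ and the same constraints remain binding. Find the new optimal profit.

Binding: soil and mulch. Non-binding: equipment (3 unused), stone (11 unused).
Since equipment, stone are not tight, their duals are 0.
Dual feasibility on the basic columns requires 2·y_soil + 4·y_mulch = 44, 1·y_soil + 5·y_mulch = 46.
This yields shadow prices y_soil = 6, y_mulch = 8.
Δz = y_mulch·Δb = 8 × (-3) = -24, so new z* = 1326 − 24 = 1302.

1302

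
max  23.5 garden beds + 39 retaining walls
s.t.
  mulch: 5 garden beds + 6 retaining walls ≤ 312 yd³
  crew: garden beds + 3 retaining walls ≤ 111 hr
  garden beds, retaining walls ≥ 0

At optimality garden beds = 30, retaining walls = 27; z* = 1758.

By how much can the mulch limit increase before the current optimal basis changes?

Binding constraints: mulch, crew. The basis is B = [[5,6],[1,3]] with det 9.
Per unit increase in mulch, x* moves by d = (0.3333, -0.1111).
The basis stays optimal until retaining walls reaches 0; allowable increase = 243 yd³.

243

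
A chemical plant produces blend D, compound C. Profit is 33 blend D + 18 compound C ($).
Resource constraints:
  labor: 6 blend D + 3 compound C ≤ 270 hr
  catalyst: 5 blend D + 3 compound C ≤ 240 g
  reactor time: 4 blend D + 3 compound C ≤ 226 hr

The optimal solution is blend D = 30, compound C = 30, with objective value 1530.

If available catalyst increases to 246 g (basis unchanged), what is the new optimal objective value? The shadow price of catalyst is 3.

Δb = 6, so new z* = 1530 + (3)·(6) = 1530 + 18 = 1548.

1548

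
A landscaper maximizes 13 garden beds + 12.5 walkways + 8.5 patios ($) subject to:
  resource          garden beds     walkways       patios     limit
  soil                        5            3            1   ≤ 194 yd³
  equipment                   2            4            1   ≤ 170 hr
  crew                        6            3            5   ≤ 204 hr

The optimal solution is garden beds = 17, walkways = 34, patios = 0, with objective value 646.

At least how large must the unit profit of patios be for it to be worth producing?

At the optimum: soil uses 187 of 194 (slack = 7); equipment uses 170 of 170 (binding); crew uses 204 of 204 (binding).
Since soil is not tight, its dual is 0.
The binding rows give the dual system: 2·y_equipment + 6·y_crew = 13 and 4·y_equipment + 3·y_crew = 12.5.
This yields shadow prices y_equipment = 2, y_crew = 1.5.
patios enters the basis when its profit ≥ yᵀa₃ = 2·1 + 1.5·5 = 9.5.

9.5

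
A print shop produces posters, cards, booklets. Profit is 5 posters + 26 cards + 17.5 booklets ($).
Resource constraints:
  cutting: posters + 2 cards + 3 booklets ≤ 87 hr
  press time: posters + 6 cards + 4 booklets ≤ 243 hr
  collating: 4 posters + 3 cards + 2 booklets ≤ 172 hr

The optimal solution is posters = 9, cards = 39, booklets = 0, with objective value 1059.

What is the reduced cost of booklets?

At the optimum: cutting uses 87 of 87 (binding); press time uses 243 of 243 (binding); collating uses 153 of 172 (slack = 19).
By complementary slackness, y = 0 for the non-binding constraint.
The binding rows give the dual system: 1·y_cutting + 1·y_press time = 5 and 2·y_cutting + 6·y_press time = 26.
This yields shadow prices y_cutting = 1, y_press time = 4.
Reduced cost of booklets: c₃ − yᵀa₃ = 17.5 − (1·3 + 4·4) = 17.5 − 19 = -1.5.

-1.5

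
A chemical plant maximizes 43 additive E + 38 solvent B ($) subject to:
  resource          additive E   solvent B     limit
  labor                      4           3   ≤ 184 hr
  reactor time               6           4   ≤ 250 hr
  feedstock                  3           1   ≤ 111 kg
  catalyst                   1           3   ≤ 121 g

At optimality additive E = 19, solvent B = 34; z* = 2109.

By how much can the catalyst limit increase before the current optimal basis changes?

42

Binding constraints: reactor time, catalyst. The basis is B = [[6,4],[1,3]] with det 14.
Per unit increase in catalyst, x* moves by d = (-0.2857, 0.4286).
The basis stays optimal until labor becomes binding; allowable increase = 42 g.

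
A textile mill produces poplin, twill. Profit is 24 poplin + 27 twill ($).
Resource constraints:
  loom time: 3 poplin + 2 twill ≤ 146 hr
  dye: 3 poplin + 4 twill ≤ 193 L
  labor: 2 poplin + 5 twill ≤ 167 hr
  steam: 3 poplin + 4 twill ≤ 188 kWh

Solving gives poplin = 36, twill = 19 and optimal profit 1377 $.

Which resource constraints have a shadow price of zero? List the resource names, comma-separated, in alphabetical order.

loom time: 146/146 (binding)
dye: 184/193 (slack 9)
labor: 167/167 (binding)
steam: 184/188 (slack 4)
By complementary slackness, a constraint with positive slack has shadow price 0 → dye, steam.

dye, steam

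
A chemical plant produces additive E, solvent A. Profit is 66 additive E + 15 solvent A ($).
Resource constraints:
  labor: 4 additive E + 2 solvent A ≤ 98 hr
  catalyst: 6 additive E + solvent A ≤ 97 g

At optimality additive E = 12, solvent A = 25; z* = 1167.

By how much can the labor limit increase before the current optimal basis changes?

Binding constraints: labor, catalyst. The basis is B = [[4,2],[6,1]] with det -8.
Per unit increase in labor, x* moves by d = (-0.125, 0.75).
The basis stays optimal until additive E reaches 0; allowable increase = 96 hr.

96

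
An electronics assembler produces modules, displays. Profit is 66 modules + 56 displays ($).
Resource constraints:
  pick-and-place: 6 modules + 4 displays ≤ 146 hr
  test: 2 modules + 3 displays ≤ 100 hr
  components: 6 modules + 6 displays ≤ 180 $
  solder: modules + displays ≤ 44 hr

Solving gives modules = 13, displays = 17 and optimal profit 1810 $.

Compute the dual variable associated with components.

Binding: pick-and-place and components. Non-binding: test (23 unused), solder (14 unused).
Slack constraints have shadow price 0 (complementary slackness).
The binding rows give the dual system: 6·y_pick-and-place + 6·y_components = 66 and 4·y_pick-and-place + 6·y_components = 56.
This yields shadow prices y_pick-and-place = 5, y_components = 6.
Shadow price of components = 6.

6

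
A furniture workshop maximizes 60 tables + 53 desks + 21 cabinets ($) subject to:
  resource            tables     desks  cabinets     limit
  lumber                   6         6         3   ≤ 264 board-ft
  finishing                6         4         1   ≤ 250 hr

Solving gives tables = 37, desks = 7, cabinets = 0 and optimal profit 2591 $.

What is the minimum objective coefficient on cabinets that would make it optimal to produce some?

23

At the optimum: lumber uses 264 of 264 (binding); finishing uses 250 of 250 (binding).
Dual feasibility on the basic columns requires 6·y_lumber + 6·y_finishing = 60, 6·y_lumber + 4·y_finishing = 53.
→ y_lumber = 6.5 and y_finishing = 3.5.
cabinets enters the basis when its profit ≥ yᵀa₃ = 6.5·3 + 3.5·1 = 23.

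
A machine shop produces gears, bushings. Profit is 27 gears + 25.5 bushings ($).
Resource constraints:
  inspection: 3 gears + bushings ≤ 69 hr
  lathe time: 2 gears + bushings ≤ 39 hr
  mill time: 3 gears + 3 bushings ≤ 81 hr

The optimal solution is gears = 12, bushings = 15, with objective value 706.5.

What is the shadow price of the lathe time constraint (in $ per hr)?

Check each constraint at x*: inspection 51/69 (slack 18); lathe time 39/39 (tight); mill time 81/81 (tight).
By complementary slackness, y = 0 for the non-binding constraint.
Dual feasibility on the basic columns requires 2·y_lathe time + 3·y_mill time = 27, 1·y_lathe time + 3·y_mill time = 25.5.
→ y_lathe time = 1.5 and y_mill time = 8.
Shadow price of lathe time = 1.5.

1.5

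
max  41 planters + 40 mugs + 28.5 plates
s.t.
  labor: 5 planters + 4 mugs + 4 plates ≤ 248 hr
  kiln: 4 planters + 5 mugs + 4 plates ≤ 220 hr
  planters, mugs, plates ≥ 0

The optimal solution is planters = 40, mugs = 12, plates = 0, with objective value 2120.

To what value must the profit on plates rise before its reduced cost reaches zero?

36

At the optimum: labor uses 248 of 248 (binding); kiln uses 220 of 220 (binding).
Dual feasibility on the basic columns requires 5·y_labor + 4·y_kiln = 41, 4·y_labor + 5·y_kiln = 40.
This yields shadow prices y_labor = 5, y_kiln = 4.
plates enters the basis when its profit ≥ yᵀa₃ = 5·4 + 4·4 = 36.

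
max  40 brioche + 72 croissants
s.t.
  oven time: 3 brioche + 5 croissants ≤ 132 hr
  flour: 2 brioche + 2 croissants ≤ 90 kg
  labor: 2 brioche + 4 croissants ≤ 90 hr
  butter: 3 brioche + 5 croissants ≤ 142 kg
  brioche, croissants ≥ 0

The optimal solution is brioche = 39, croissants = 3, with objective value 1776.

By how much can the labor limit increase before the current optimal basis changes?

15.6

Binding constraints: oven time, labor. The basis is B = [[3,5],[2,4]] with det 2.
Per unit increase in labor, x* moves by d = (-2.5, 1.5).
The basis stays optimal until brioche reaches 0; allowable increase = 15.6 hr.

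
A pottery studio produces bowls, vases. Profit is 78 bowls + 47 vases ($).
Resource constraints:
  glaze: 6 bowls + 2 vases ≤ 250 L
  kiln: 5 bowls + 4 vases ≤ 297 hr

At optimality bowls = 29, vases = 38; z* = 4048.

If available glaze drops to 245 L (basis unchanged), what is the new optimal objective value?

Check each constraint at x*: glaze 250/250 (tight); kiln 297/297 (tight).
From A_Bᵀ y = c: 6·y_glaze + 5·y_kiln = 78; 2·y_glaze + 4·y_kiln = 47.
This yields shadow prices y_glaze = 5.5, y_kiln = 9.
Δz = y_glaze·Δb = 5.5 × (-5) = -27.5, so new z* = 4048 − 27.5 = 4020.5.

4020.5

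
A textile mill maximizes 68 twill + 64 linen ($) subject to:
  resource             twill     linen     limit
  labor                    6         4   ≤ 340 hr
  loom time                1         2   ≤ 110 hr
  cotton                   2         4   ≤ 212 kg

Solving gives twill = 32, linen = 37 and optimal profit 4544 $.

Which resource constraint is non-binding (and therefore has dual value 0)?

loom time

labor: 340/340 (binding)
loom time: 106/110 (slack 4)
cotton: 212/212 (binding)
By complementary slackness, a constraint with positive slack has shadow price 0 → loom time.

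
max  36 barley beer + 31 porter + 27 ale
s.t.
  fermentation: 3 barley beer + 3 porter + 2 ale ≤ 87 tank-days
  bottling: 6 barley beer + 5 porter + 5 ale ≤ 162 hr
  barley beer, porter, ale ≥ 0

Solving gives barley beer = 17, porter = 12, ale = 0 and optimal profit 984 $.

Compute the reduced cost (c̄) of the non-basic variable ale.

At the optimum: fermentation uses 87 of 87 (binding); bottling uses 162 of 162 (binding).
From A_Bᵀ y = c: 3·y_fermentation + 6·y_bottling = 36; 3·y_fermentation + 5·y_bottling = 31.
→ y_fermentation = 2 and y_bottling = 5.
Reduced cost of ale: c₃ − yᵀa₃ = 27 − (2·2 + 5·5) = 27 − 29 = -2.

-2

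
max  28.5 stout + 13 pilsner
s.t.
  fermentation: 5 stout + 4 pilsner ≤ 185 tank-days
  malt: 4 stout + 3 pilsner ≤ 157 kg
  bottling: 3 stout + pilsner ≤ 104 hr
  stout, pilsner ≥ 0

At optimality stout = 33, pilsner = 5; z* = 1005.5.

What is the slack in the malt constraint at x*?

10

malt used = 4·33 + 3·5 = 147; slack = 157 − 147 = 10.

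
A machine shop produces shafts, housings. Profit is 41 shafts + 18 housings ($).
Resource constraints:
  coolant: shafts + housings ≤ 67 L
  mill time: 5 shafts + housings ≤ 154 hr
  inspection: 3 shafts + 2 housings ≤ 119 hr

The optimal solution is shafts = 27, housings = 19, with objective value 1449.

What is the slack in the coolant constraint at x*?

coolant used = 1·27 + 1·19 = 46; slack = 67 − 46 = 21.

21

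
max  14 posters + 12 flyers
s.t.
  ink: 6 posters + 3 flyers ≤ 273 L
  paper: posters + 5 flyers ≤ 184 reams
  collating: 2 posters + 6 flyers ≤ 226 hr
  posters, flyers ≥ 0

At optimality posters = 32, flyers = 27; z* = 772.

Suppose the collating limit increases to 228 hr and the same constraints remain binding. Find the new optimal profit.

Binding: ink and collating. Non-binding: paper (17 unused).
Since paper is not tight, its dual is 0.
The binding rows give the dual system: 6·y_ink + 2·y_collating = 14 and 3·y_ink + 6·y_collating = 12.
Solving: y_ink = 2, y_collating = 1.
Δz = y_collating·Δb = 1 × (2) = 2, so new z* = 772 + 2 = 774.

774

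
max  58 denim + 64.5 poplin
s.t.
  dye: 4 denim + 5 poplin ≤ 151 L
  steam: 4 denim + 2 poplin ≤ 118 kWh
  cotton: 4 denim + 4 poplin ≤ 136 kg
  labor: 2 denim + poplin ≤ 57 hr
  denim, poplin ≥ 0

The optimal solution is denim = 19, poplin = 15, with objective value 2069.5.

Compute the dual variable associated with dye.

6.5

At the optimum: dye uses 151 of 151 (binding); steam uses 106 of 118 (slack = 12); cotton uses 136 of 136 (binding); labor uses 53 of 57 (slack = 4).
Since steam, labor are not tight, their duals are 0.
From A_Bᵀ y = c: 4·y_dye + 4·y_cotton = 58; 5·y_dye + 4·y_cotton = 64.5.
→ y_dye = 6.5 and y_cotton = 8.
Shadow price of dye = 6.5.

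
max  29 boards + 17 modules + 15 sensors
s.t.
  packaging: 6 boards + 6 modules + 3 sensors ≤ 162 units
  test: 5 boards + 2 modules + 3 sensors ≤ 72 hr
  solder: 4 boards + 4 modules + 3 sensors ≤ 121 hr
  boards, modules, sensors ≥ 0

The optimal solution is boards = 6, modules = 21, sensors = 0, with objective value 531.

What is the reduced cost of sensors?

-1.5

At the optimum: packaging uses 162 of 162 (binding); test uses 72 of 72 (binding); solder uses 108 of 121 (slack = 13).
Slack constraints have shadow price 0 (complementary slackness).
The binding rows give the dual system: 6·y_packaging + 5·y_test = 29 and 6·y_packaging + 2·y_test = 17.
Solving: y_packaging = 1.5, y_test = 4.
Reduced cost of sensors: c₃ − yᵀa₃ = 15 − (1.5·3 + 4·3) = 15 − 16.5 = -1.5.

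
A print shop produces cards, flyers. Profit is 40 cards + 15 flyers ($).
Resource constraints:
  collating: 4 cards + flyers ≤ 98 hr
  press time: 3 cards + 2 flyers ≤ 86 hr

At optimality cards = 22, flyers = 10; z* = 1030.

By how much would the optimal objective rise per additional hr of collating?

7

Check each constraint at x*: collating 98/98 (tight); press time 86/86 (tight).
From A_Bᵀ y = c: 4·y_collating + 3·y_press time = 40; 1·y_collating + 2·y_press time = 15.
→ y_collating = 7 and y_press time = 4.
Shadow price of collating = 7.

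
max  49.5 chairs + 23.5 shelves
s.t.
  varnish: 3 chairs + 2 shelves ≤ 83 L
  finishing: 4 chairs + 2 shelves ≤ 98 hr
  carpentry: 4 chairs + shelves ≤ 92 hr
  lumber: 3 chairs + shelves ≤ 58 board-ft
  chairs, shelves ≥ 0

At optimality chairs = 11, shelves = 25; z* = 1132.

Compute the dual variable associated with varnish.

7

At the optimum: varnish uses 83 of 83 (binding); finishing uses 94 of 98 (slack = 4); carpentry uses 69 of 92 (slack = 23); lumber uses 58 of 58 (binding).
Since finishing, carpentry are not tight, their duals are 0.
From A_Bᵀ y = c: 3·y_varnish + 3·y_lumber = 49.5; 2·y_varnish + 1·y_lumber = 23.5.
Solving: y_varnish = 7, y_lumber = 9.5.
Shadow price of varnish = 7.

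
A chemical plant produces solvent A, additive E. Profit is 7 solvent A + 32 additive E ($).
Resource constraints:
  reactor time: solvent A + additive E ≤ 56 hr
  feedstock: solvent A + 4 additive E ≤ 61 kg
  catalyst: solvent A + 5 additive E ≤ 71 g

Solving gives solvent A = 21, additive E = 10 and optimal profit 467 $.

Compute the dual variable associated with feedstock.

3

Check each constraint at x*: reactor time 31/56 (slack 25); feedstock 61/61 (tight); catalyst 71/71 (tight).
Since reactor time is not tight, its dual is 0.
From A_Bᵀ y = c: 1·y_feedstock + 1·y_catalyst = 7; 4·y_feedstock + 5·y_catalyst = 32.
This yields shadow prices y_feedstock = 3, y_catalyst = 4.
Shadow price of feedstock = 3.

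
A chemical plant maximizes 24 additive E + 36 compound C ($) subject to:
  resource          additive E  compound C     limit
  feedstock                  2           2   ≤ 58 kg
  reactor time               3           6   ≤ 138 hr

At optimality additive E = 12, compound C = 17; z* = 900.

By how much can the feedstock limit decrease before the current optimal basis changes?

12

Binding constraints: feedstock, reactor time. The basis is B = [[2,2],[3,6]] with det 6.
Per unit decrease in feedstock, x* moves by d = (-1, 0.5).
The basis stays optimal until additive E reaches 0; allowable decrease = 12 kg.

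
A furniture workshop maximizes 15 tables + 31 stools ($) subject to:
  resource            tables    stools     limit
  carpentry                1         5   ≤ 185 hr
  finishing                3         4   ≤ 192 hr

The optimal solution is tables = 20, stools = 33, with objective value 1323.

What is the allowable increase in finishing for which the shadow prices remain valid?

363

Binding constraints: carpentry, finishing. The basis is B = [[1,5],[3,4]] with det -11.
Per unit increase in finishing, x* moves by d = (0.4545, -0.0909).
The basis stays optimal until stools reaches 0; allowable increase = 363 hr.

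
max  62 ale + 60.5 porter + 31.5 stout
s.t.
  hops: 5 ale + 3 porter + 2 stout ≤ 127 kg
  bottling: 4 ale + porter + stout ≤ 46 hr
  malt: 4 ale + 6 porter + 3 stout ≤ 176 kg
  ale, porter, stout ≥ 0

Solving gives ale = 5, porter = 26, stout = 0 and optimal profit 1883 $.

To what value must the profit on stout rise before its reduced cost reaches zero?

33.5

Binding: bottling and malt. Non-binding: hops (24 unused).
By complementary slackness, y = 0 for the non-binding constraint.
Dual feasibility on the basic columns requires 4·y_bottling + 4·y_malt = 62, 1·y_bottling + 6·y_malt = 60.5.
→ y_bottling = 6.5 and y_malt = 9.
stout enters the basis when its profit ≥ yᵀa₃ = 6.5·1 + 9·3 = 33.5.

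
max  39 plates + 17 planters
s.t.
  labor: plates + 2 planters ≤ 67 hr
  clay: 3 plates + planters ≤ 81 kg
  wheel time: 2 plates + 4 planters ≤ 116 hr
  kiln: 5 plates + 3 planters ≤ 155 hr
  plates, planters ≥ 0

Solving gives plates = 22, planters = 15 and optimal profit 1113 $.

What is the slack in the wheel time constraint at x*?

wheel time used = 2·22 + 4·15 = 104; slack = 116 − 104 = 12.

12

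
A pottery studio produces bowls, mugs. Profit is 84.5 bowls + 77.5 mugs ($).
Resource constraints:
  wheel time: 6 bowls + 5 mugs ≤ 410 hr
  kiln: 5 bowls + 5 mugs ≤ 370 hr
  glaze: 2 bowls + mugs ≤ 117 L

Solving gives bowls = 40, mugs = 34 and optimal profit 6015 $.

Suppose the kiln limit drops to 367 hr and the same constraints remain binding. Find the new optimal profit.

5989.5

At the optimum: wheel time uses 410 of 410 (binding); kiln uses 370 of 370 (binding); glaze uses 114 of 117 (slack = 3).
Slack constraints have shadow price 0 (complementary slackness).
The binding rows give the dual system: 6·y_wheel time + 5·y_kiln = 84.5 and 5·y_wheel time + 5·y_kiln = 77.5.
This yields shadow prices y_wheel time = 7, y_kiln = 8.5.
Δz = y_kiln·Δb = 8.5 × (-3) = -25.5, so new z* = 6015 − 25.5 = 5989.5.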